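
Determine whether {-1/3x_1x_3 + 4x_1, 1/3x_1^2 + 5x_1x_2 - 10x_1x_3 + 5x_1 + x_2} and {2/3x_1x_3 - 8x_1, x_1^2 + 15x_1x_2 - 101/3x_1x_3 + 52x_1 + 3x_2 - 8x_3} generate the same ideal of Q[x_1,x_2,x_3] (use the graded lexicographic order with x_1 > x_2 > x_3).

No, the ideals differ.

Equality of ideals is decidable: compute both reduced Gröbner bases (unique for the ordering) and check whether they agree.
Buchberger on the first generating set:
f_1 = -1/3x_1x_3 + 4x_1, LT = x_1x_3.
f_2 = 1/3x_1^2 + 5x_1x_2 - 10x_1x_3 + 5x_1 + x_2, LT = x_1^2.

S(f_1,f_2): lcm = x_1^2x_3. S = -15x_1x_2x_3 + 30x_1x_3^2 - 12x_1^2 - 15x_1x_3 - 3x_2x_3.
  reduce S modulo (f_1, f_2):
  remainder -3x_2x_3 + 36x_2 ≠ 0; add g_3 = -3x_2x_3 + 36x_2 to the basis.

The other S-polynomials (S(f_1,g_3), S(f_2,g_3)) all reduce to 0 modulo the current basis, so we have a Gröbner basis.
Inter-reduce: drop elements whose leading term is divisible by another's, tail-reduce, and make monic.
Reduced Gröbner basis: {x_1^2 + 15x_1x_2 - 345x_1 + 3x_2, x_1x_3 - 12x_1, x_2x_3 - 12x_2}.

Buchberger on the second generating set:
h_1 = 2/3x_1x_3 - 8x_1, LT = x_1x_3.
h_2 = x_1^2 + 15x_1x_2 - 101/3x_1x_3 + 52x_1 + 3x_2 - 8x_3, LT = x_1^2.

S(h_1,h_2): lcm = x_1^2x_3. S = -15x_1x_2x_3 + 101/3x_1x_3^2 - 12x_1^2 - 52x_1x_3 - 3x_2x_3 + 8x_3^2.
  reduce S modulo (h_1, h_2):
  remainder -3x_2x_3 + 8x_3^2 + 36x_2 - 96x_3 ≠ 0; add k_3 = -3x_2x_3 + 8x_3^2 + 36x_2 - 96x_3 to the basis.

The other S-polynomials (S(h_1,k_3), S(h_2,k_3)) all reduce to 0 modulo the current basis, so we have a Gröbner basis.
Inter-reduce: drop elements whose leading term is divisible by another's, tail-reduce, and make monic.
Reduced Gröbner basis: {x_1^2 + 15x_1x_2 - 352x_1 + 3x_2 - 8x_3, x_1x_3 - 12x_1, x_2x_3 - 8/3x_3^2 - 12x_2 + 32x_3}.

These differ, so the ideals are not equal.
The same test decides containment: I ⊆ J iff every generator of I reduces to 0 modulo a Gröbner basis of J.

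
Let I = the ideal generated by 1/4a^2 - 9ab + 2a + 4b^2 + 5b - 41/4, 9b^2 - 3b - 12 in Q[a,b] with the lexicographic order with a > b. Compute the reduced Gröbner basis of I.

G = {a^2 - 36ab + 8a + 76/3b - 59/3, b^2 - 1/3b - 4/3}

f_1 = 1/4a^2 - 9ab + 2a + 4b^2 + 5b - 41/4, LT = a^2.
f_2 = 9b^2 - 3b - 12, LT = b^2.

S(f_1,f_2): leading monomials are coprime, so the S-polynomial reduces to 0 (Buchberger's first criterion).
Every S-polynomial of the final basis reduces to 0, so we have a Gröbner basis.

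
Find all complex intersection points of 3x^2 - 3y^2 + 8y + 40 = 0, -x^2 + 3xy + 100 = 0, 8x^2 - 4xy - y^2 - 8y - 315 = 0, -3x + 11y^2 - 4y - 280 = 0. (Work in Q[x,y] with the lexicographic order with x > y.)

Compute a lex Gröbner basis by Buchberger's algorithm.
f_1 = 3x^2 - 3y^2 + 8y + 40, LT = x^2.
f_2 = -x^2 + 3xy + 100, LT = x^2.
f_3 = 8x^2 - 4xy - y^2 - 8y - 315, LT = x^2.
f_4 = -3x + 11y^2 - 4y - 280, LT = x.

S(f_1,f_2): lcm = x^2. S = 3xy - y^2 + 8/3y + 340/3.
  leading term xy: subtract (-y)·f_4 from 3xy - y^2 + 8/3y + 340/3 → 11y^3 - 5y^2 - 832/3y + 340/3
  leading term y^3: no divisor's leading term divides it; move 11y^3 to the remainder.
  leading term y^2: no divisor's leading term divides it; move -5y^2 to the remainder.
  leading term y: no divisor's leading term divides it; move -832/3y to the remainder.
  leading term 1: no divisor's leading term divides it; move 340/3 to the remainder.
  remainder 11y^3 - 5y^2 - 832/3y + 340/3 ≠ 0; add h_5 = 11y^3 - 5y^2 - 832/3y + 340/3 to the basis.

S(f_1,f_3): lcm = x^2. S = 1/2xy - 7/8y^2 + 11/3y + 1265/24.
  leading term xy: subtract (-1/6y)·f_4 from 1/2xy - 7/8y^2 + 11/3y + 1265/24 → 11/6y^3 - 37/24y^2 - 43y + 1265/24
  leading term y^3: subtract (1/6)·h_5 from 11/6y^3 - 37/24y^2 - 43y + 1265/24 → -17/24y^2 + 29/9y + 2435/72
  leading term y^2: no divisor's leading term divides it; move -17/24y^2 to the remainder.
  leading term y: no divisor's leading term divides it; move 29/9y to the remainder.
  leading term 1: no divisor's leading term divides it; move 2435/72 to the remainder.
  remainder -17/24y^2 + 29/9y + 2435/72 ≠ 0; add h_6 = -17/24y^2 + 29/9y + 2435/72 to the basis.

S(f_1,f_4): lcm = x^2. S = 11/3xy^2 - 4/3xy - 280/3x - y^2 + 8/3y + 40/3.
  leading term xy^2: subtract (-11/9y^2)·f_4 from 11/3xy^2 - 4/3xy - 280/3x - y^2 + 8/3y + 40/3 → -4/3xy - 280/3x + 121/9y^4 - 44/9y^3 - 3089/9y^2 + 8/3y + 40/3
  leading term xy: subtract (4/9y)·f_4 from -4/3xy - 280/3x + 121/9y^4 - 44/9y^3 - 3089/9y^2 + 8/3y + 40/3 → -280/3x + 121/9y^4 - 88/9y^3 - 3073/9y^2 + 1144/9y + 40/3
  leading term x: subtract (280/9)·f_4 from -280/3x + 121/9y^4 - 88/9y^3 - 3073/9y^2 + 1144/9y + 40/3 → 121/9y^4 - 88/9y^3 - 2051/3y^2 + 2264/9y + 78520/9
  leading term y^4: subtract (11/9y)·h_5 from 121/9y^4 - 88/9y^3 - 2051/3y^2 + 2264/9y + 78520/9 → -11/3y^3 - 9307/27y^2 + 3052/27y + 78520/9
  leading term y^3: subtract (-1/3)·h_5 from -11/3y^3 - 9307/27y^2 + 3052/27y + 78520/9 → -9352/27y^2 + 556/27y + 78860/9
  leading term y^2: subtract (74816/153)·h_6 from -9352/27y^2 + 556/27y + 78860/9 → -2141308/1377y - 10706540/1377
  leading term y: no divisor's leading term divides it; move -2141308/1377y to the remainder.
  leading term 1: no divisor's leading term divides it; move -10706540/1377 to the remainder.
  remainder -2141308/1377y - 10706540/1377 ≠ 0; add h_7 = -2141308/1377y - 10706540/1377 to the basis.

The other S-polynomials (S(f_2,f_3), S(f_2,f_4), S(f_3,f_4), S(f_1,h_5), S(f_2,h_5), S(f_3,h_5), S(f_4,h_5), S(f_1,h_6), S(f_2,h_6), S(f_3,h_6), S(f_4,h_6), S(h_5,h_6), S(f_1,h_7), S(f_2,h_7), S(f_3,h_7), S(f_4,h_7), S(h_5,h_7), S(h_6,h_7)) all reduce to 0 modulo the current basis, so we have a Gröbner basis.
Inter-reduce: drop elements whose leading term is divisible by another's, tail-reduce, and make monic.
Reduced Gröbner basis: {x - 5, y + 5}.

A lex Gröbner basis eliminates variables successively. Here y + 5 depends only on y, with roots {-5}; lifting each root through the earlier basis elements recovers the full solutions.
  y = -5: the earlier basis element becomes x - 5 = 0, giving x = 5 — point (5, -5).
Substituting each solution back into the original system confirms all equations vanish.

{(5, -5)}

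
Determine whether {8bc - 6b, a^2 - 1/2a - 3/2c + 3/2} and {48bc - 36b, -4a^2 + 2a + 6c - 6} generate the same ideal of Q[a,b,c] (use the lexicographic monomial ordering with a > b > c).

Since reduced Gröbner bases are canonical representatives of ideals under a given ordering, it suffices to compute and compare them.
Buchberger on the first generating set:
f_1 = 8bc - 6b, LT = bc.
f_2 = a^2 - 1/2a - 3/2c + 3/2, LT = a^2.

The S-polynomials (S(f_1,f_2)) all reduce to 0 modulo the current basis, so we have a Gröbner basis.
Inter-reduce: drop elements whose leading term is divisible by another's, tail-reduce, and make monic.
Reduced Gröbner basis: {a^2 - 1/2a - 3/2c + 3/2, bc - 3/4b}.

Buchberger on the second generating set:
h_1 = 48bc - 36b, LT = bc.
h_2 = -4a^2 + 2a + 6c - 6, LT = a^2.

The S-polynomials (S(h_1,h_2)) all reduce to 0 modulo the current basis, so we have a Gröbner basis.
Inter-reduce: drop elements whose leading term is divisible by another's, tail-reduce, and make monic.
Reduced Gröbner basis: {a^2 - 1/2a - 3/2c + 3/2, bc - 3/4b}.

Same reduced basis, so the two generating sets span the same ideal.

Yes, the ideals are equal.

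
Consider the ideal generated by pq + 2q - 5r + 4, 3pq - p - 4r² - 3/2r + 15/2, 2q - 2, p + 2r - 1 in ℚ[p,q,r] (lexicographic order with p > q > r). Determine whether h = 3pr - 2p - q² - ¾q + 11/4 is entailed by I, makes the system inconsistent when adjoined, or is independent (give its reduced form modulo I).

3pr - 2p - q² - ¾q + 11/4 lies in I (it reduces to 0).

First compute the reduced Gröbner basis of I by Buchberger's algorithm.
f_1 = pq + 2q - 5r + 4, LT = pq.
f_2 = 3pq - p - 4r² - 3/2r + 15/2, LT = pq.
f_3 = 2q - 2, LT = q.
f_4 = p + 2r - 1, LT = p.

S(f_1,f_2): lcm = pq. S = ⅓p + 2q + 4/3r² - 9/2r + 3/2.
  leading term p: subtract (⅓)·f_4 from ⅓p + 2q + 4/3r² - 9/2r + 3/2 → 2q + 4/3r² - 31/6r + 11/6
  leading term q: subtract (1)·f_3 from 2q + 4/3r² - 31/6r + 11/6 → 4/3r² - 31/6r + 23/6
  leading term r²: no divisor's leading term divides it; move 4/3r² to the remainder.
  leading term r: no divisor's leading term divides it; move -31/6r to the remainder.
  leading term 1: no divisor's leading term divides it; move 23/6 to the remainder.
  remainder 4/3r² - 31/6r + 23/6 ≠ 0; add k_5 = 4/3r² - 31/6r + 23/6 to the basis.

S(f_1,f_3): lcm = pq. S = p + 2q - 5r + 4.
  leading term p: subtract (1)·f_4 from p + 2q - 5r + 4 → 2q - 7r + 5
  leading term q: subtract (1)·f_3 from 2q - 7r + 5 → -7r + 7
  leading term r: no divisor's leading term divides it; move -7r to the remainder.
  leading term 1: no divisor's leading term divides it; move 7 to the remainder.
  remainder -7r + 7 ≠ 0; add k_6 = -7r + 7 to the basis.

The other S-polynomials (S(f_1,f_4), S(f_2,f_3), S(f_2,f_4), S(f_3,f_4), S(f_1,k_5), S(f_2,k_5), S(f_3,k_5), S(f_4,k_5), S(f_1,k_6), S(f_2,k_6), S(f_3,k_6), S(f_4,k_6), S(k_5,k_6)) all reduce to 0 modulo the current basis, so we have a Gröbner basis.
Inter-reduce: drop elements whose leading term is divisible by another's, tail-reduce, and make monic.
Reduced Gröbner basis: {p + 1, q - 1, r - 1}.
Label its elements g_1 = p + 1, g_2 = q - 1, g_3 = r - 1.

Reduce h = 3pr - 2p - q² - ¾q + 11/4 modulo G:
  leading term pr: subtract (3r)·g_1 from 3pr - 2p - q² - ¾q + 11/4 → -2p - q² - ¾q - 3r + 11/4
  leading term p: subtract (-2)·g_1 from -2p - q² - ¾q - 3r + 11/4 → -q² - ¾q - 3r + 19/4
  leading term q²: subtract (-q)·g_2 from -q² - ¾q - 3r + 19/4 → -7/4q - 3r + 19/4
  leading term q: subtract (-7/4)·g_2 from -7/4q - 3r + 19/4 → -3r + 3
  leading term r: subtract (-3)·g_3 from -3r + 3 → 0
  normal form = 0.
Since the normal form is 0, h ∈ I.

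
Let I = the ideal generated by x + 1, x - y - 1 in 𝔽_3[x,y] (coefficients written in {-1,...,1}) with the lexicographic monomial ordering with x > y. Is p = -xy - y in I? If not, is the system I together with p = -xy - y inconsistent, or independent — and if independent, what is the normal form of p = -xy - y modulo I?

First compute the reduced Gröbner basis of I by Buchberger's algorithm.
f_1 = x + 1, LT = x.
f_2 = x - y - 1, LT = x.

S(f_1,f_2): lcm = x. S = y - 1.
  leading term y: no divisor's leading term divides it; move y to the remainder.
  leading term 1: no divisor's leading term divides it; move -1 to the remainder.
  remainder y - 1 ≠ 0; add h_3 = y - 1 to the basis.

The other S-polynomials (S(f_1,h_3), S(f_2,h_3)) all reduce to 0 modulo the current basis, so we have a Gröbner basis.
Inter-reduce: drop elements whose leading term is divisible by another's, tail-reduce, and make monic.
Reduced Gröbner basis: {x + 1, y - 1}.
Label its elements g_1 = x + 1, g_2 = y - 1.

Reduce p = -xy - y modulo G:
  leading term xy: subtract (-y)·g_1 from -xy - y → 0
  normal form = 0.
Since the normal form is 0, p ∈ I.

The remainder on division by a Gröbner basis is unique — it is the normal form.

-xy - y lies in I (it reduces to 0).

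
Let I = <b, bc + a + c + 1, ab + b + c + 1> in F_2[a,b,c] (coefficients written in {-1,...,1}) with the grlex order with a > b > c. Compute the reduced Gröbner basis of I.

f_1 = b, LT = b.
f_2 = bc + a + c + 1, LT = bc.
f_3 = ab + b + c + 1, LT = ab.

S(f_1,f_2): lcm = bc. S = a + c + 1.
  leading term a: no divisor's leading term divides it; move a to the remainder.
  leading term c: no divisor's leading term divides it; move c to the remainder.
  leading term 1: no divisor's leading term divides it; move 1 to the remainder.
  remainder a + c + 1 ≠ 0; add g_4 = a + c + 1 to the basis.

S(f_1,f_3): lcm = ab. S = b + c + 1.
  leading term b: subtract (1)·f_1 from b + c + 1 → c + 1
  leading term c: no divisor's leading term divides it; move c to the remainder.
  leading term 1: no divisor's leading term divides it; move 1 to the remainder.
  remainder c + 1 ≠ 0; add g_5 = c + 1 to the basis.

S(f_2,f_3): lcm = abc. S = a^2 + ac + bc + c^2 + a + c.
  leading term a^2: subtract (a)·g_4 from a^2 + ac + bc + c^2 + a + c → bc + c^2 + c
  leading term bc: subtract (c)·f_1 from bc + c^2 + c → c^2 + c
  leading term c^2: subtract (c)·g_5 from c^2 + c → 0
  remainder 0.

S(f_1,g_4): leading monomials are coprime, so the S-polynomial reduces to 0 (Buchberger's first criterion).
S(f_2,g_4): leading monomials are coprime, so the S-polynomial reduces to 0 (Buchberger's first criterion).
S(f_3,g_4): lcm = ab. S = bc + c + 1.
  leading term bc: subtract (c)·f_1 from bc + c + 1 → c + 1
  leading term c: subtract (1)·g_5 from c + 1 → 0
  remainder 0.

S(f_1,g_5): leading monomials are coprime, so the S-polynomial reduces to 0 (Buchberger's first criterion).
S(f_2,g_5): lcm = bc. S = a + b + c + 1.
  leading term a: subtract (1)·g_4 from a + b + c + 1 → b
  leading term b: subtract (1)·f_1 from b → 0
  remainder 0.

S(f_3,g_5): leading monomials are coprime, so the S-polynomial reduces to 0 (Buchberger's first criterion).
S(g_4,g_5): leading monomials are coprime, so the S-polynomial reduces to 0 (Buchberger's first criterion).
Every S-polynomial of the final basis reduces to 0, so we have a Gröbner basis.
Inter-reduce: drop elements whose leading term is divisible by another's, tail-reduce, and make monic.

G = {a, b, c + 1}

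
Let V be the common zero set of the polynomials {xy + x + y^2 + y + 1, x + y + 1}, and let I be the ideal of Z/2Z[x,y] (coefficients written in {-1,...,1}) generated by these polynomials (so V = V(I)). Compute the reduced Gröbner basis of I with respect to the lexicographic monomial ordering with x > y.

G = {x + 1, y}

f_1 = xy + x + y^2 + y + 1, LT = xy.
f_2 = x + y + 1, LT = x.

S(f_1,f_2): lcm = xy. S = x + 1.
  leading term x: subtract (1)·f_2 from x + 1 → y
  leading term y: no divisor's leading term divides it; move y to the remainder.
  remainder y ≠ 0; add g_3 = y to the basis.

The other S-polynomials (S(f_1,g_3), S(f_2,g_3)) all reduce to 0 modulo the current basis, so we have a Gröbner basis.
Inter-reduce: drop elements whose leading term is divisible by another's, tail-reduce, and make monic.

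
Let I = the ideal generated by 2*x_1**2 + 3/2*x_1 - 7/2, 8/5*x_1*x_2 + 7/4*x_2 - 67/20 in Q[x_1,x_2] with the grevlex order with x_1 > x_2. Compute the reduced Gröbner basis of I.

f_1 = 2*x_1**2 + 3/2*x_1 - 7/2, LT = x_1**2.
f_2 = 8/5*x_1*x_2 + 7/4*x_2 - 67/20, LT = x_1*x_2.

S(f_1,f_2): lcm = x_1**2*x_2. S = -11/32*x_1*x_2 + 67/32*x_1 - 7/4*x_2.
  reduce S modulo (f_1, f_2):
  remainder 67/32*x_1 - 1407/1024*x_2 - 737/1024 ≠ 0; add g_3 = 67/32*x_1 - 1407/1024*x_2 - 737/1024 to the basis.

S(f_2,g_3): lcm = x_1*x_2. S = 21/32*x_2**2 + 23/16*x_2 - 67/32.
  reduce S modulo (f_1, f_2, g_3):
  remainder 21/32*x_2**2 + 23/16*x_2 - 67/32 ≠ 0; add g_4 = 21/32*x_2**2 + 23/16*x_2 - 67/32 to the basis.

The other S-polynomials (S(f_1,g_3), S(f_1,g_4), S(f_2,g_4), S(g_3,g_4)) all reduce to 0 modulo the current basis, so we have a Gröbner basis.
Inter-reduce: drop elements whose leading term is divisible by another's, tail-reduce, and make monic.

G = {x_2**2 + 46/21*x_2 - 67/21, x_1 - 21/32*x_2 - 11/32}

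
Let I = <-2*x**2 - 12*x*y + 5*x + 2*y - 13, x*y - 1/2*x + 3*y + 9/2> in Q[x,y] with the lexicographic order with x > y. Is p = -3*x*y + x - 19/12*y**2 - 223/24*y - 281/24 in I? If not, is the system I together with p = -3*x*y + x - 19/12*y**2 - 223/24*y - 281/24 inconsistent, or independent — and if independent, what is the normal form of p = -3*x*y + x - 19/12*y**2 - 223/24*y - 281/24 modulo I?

-3*x*y + x - 19/12*y**2 - 223/24*y - 281/24 lies in I (it reduces to 0).

First compute the reduced Gröbner basis of I by Buchberger's algorithm.
f_1 = -2*x**2 - 12*x*y + 5*x + 2*y - 13, LT = x**2.
f_2 = x*y - 1/2*x + 3*y + 9/2, LT = x*y.

S(f_1,f_2): lcm = x**2*y. S = 1/2*x**2 + 6*x*y**2 - 11/2*x*y - 9/2*x - y**2 + 13/2*y.
  reduce S modulo (f_1, f_2):
  remainder -6*x - 19*y**2 - 7/2*y + 43/2 ≠ 0; add h_3 = -6*x - 19*y**2 - 7/2*y + 43/2 to the basis.

S(f_2,h_3): lcm = x*y. S = -1/2*x - 19/6*y**3 - 7/12*y**2 + 79/12*y + 9/2.
  reduce S modulo (f_1, f_2, h_3):
  remainder -19/6*y**3 + y**2 + 55/8*y + 65/24 ≠ 0; add h_4 = -19/6*y**3 + y**2 + 55/8*y + 65/24 to the basis.

The other S-polynomials (S(f_1,h_3), S(f_1,h_4), S(f_2,h_4), S(h_3,h_4)) all reduce to 0 modulo the current basis, so we have a Gröbner basis.
Inter-reduce: drop elements whose leading term is divisible by another's, tail-reduce, and make monic.
Reduced Gröbner basis: {x + 19/6*y**2 + 7/12*y - 43/12, y**3 - 6/19*y**2 - 165/76*y - 65/76}.
Label its elements g_1 = x + 19/6*y**2 + 7/12*y - 43/12, g_2 = y**3 - 6/19*y**2 - 165/76*y - 65/76.

Reduce p = -3*x*y + x - 19/12*y**2 - 223/24*y - 281/24 modulo G:
  leading term x*y: subtract (-3*y)·g_1 from -3*x*y + x - 19/12*y**2 - 223/24*y - 281/24 → x + 19/2*y**3 + 1/6*y**2 - 481/24*y - 281/24
  leading term x: subtract (1)·g_1 from x + 19/2*y**3 + 1/6*y**2 - 481/24*y - 281/24 → 19/2*y**3 - 3*y**2 - 165/8*y - 65/8
  leading term y**3: subtract (19/2)·g_2 from 19/2*y**3 - 3*y**2 - 165/8*y - 65/8 → 0
  normal form = 0.
Since the normal form is 0, p ∈ I.

Ideal membership is decidable via reduction modulo a Gröbner basis.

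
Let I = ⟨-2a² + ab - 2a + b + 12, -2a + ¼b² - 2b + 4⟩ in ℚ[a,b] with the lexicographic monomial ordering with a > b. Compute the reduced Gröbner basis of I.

f_1 = -2a² + ab - 2a + b + 12, LT = a².
f_2 = -2a + ¼b² - 2b + 4, LT = a.

S(f_1,f_2): lcm = a². S = ⅛ab² - 3/2ab + 3a - ½b - 6.
  leading term ab²: subtract (-1/16b²)·f_2 from ⅛ab² - 3/2ab + 3a - ½b - 6 → -3/2ab + 3a + 1/64b⁴ - ⅛b³ + ¼b² - ½b - 6
  leading term ab: subtract (¾b)·f_2 from -3/2ab + 3a + 1/64b⁴ - ⅛b³ + ¼b² - ½b - 6 → 3a + 1/64b⁴ - 5/16b³ + 7/4b² - 7/2b - 6
  leading term a: subtract (-3/2)·f_2 from 3a + 1/64b⁴ - 5/16b³ + 7/4b² - 7/2b - 6 → 1/64b⁴ - 5/16b³ + 17/8b² - 13/2b
  leading term b⁴: no divisor's leading term divides it; move 1/64b⁴ to the remainder.
  leading term b³: no divisor's leading term divides it; move -5/16b³ to the remainder.
  leading term b²: no divisor's leading term divides it; move 17/8b² to the remainder.
  leading term b: no divisor's leading term divides it; move -13/2b to the remainder.
  remainder 1/64b⁴ - 5/16b³ + 17/8b² - 13/2b ≠ 0; add g_3 = 1/64b⁴ - 5/16b³ + 17/8b² - 13/2b to the basis.

S(f_1,g_3): leading monomials are coprime, so the S-polynomial reduces to 0 (Buchberger's first criterion).
S(f_2,g_3): leading monomials are coprime, so the S-polynomial reduces to 0 (Buchberger's first criterion).
Every S-polynomial of the final basis reduces to 0, so we have a Gröbner basis.
Inter-reduce: drop elements whose leading term is divisible by another's, tail-reduce, and make monic.

G = {a - ⅛b² + b - 2, b⁴ - 20b³ + 136b² - 416b}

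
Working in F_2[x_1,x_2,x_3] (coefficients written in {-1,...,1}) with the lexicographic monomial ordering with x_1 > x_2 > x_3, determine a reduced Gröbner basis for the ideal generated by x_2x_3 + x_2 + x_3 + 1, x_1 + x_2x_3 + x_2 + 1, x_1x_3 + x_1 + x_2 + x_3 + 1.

G = {x_1 + x_3, x_2 + x_3^2 + 1, x_3^3 + x_3^2}

f_1 = x_2x_3 + x_2 + x_3 + 1, LT = x_2x_3.
f_2 = x_1 + x_2x_3 + x_2 + 1, LT = x_1.
f_3 = x_1x_3 + x_1 + x_2 + x_3 + 1, LT = x_1x_3.

S(f_1,f_3): lcm = x_1x_2x_3. S = x_1x_3 + x_1 + x_2^2 + x_2x_3 + x_2.
  leading term x_1x_3: subtract (x_3)·f_2 from x_1x_3 + x_1 + x_2^2 + x_2x_3 + x_2 → x_1 + x_2^2 + x_2x_3^2 + x_2 + x_3
  leading term x_1: subtract (1)·f_2 from x_1 + x_2^2 + x_2x_3^2 + x_2 + x_3 → x_2^2 + x_2x_3^2 + x_2x_3 + x_3 + 1
  leading term x_2^2: no divisor's leading term divides it; move x_2^2 to the remainder.
  leading term x_2x_3^2: subtract (x_3)·f_1 from x_2x_3^2 + x_2x_3 + x_3 + 1 → x_3^2 + 1
  leading term x_3^2: no divisor's leading term divides it; move x_3^2 to the remainder.
  leading term 1: no divisor's leading term divides it; move 1 to the remainder.
  remainder x_2^2 + x_3^2 + 1 ≠ 0; add g_4 = x_2^2 + x_3^2 + 1 to the basis.

S(f_2,f_3): lcm = x_1x_3. S = x_1 + x_2x_3^2 + x_2x_3 + x_2 + 1.
  leading term x_1: subtract (1)·f_2 from x_1 + x_2x_3^2 + x_2x_3 + x_2 + 1 → x_2x_3^2
  leading term x_2x_3^2: subtract (x_3)·f_1 from x_2x_3^2 → x_2x_3 + x_3^2 + x_3
  leading term x_2x_3: subtract (1)·f_1 from x_2x_3 + x_3^2 + x_3 → x_2 + x_3^2 + 1
  leading term x_2: no divisor's leading term divides it; move x_2 to the remainder.
  leading term x_3^2: no divisor's leading term divides it; move x_3^2 to the remainder.
  leading term 1: no divisor's leading term divides it; move 1 to the remainder.
  remainder x_2 + x_3^2 + 1 ≠ 0; add g_5 = x_2 + x_3^2 + 1 to the basis.

S(f_1,g_4): lcm = x_2^2x_3. S = x_2^2 + x_2x_3 + x_2 + x_3^3 + x_3.
  leading term x_2^2: subtract (1)·g_4 from x_2^2 + x_2x_3 + x_2 + x_3^3 + x_3 → x_2x_3 + x_2 + x_3^3 + x_3^2 + x_3 + 1
  leading term x_2x_3: subtract (1)·f_1 from x_2x_3 + x_2 + x_3^3 + x_3^2 + x_3 + 1 → x_3^3 + x_3^2
  leading term x_3^3: no divisor's leading term divides it; move x_3^3 to the remainder.
  leading term x_3^2: no divisor's leading term divides it; move x_3^2 to the remainder.
  remainder x_3^3 + x_3^2 ≠ 0; add g_6 = x_3^3 + x_3^2 to the basis.

The other S-polynomials (S(f_1,f_2), S(f_2,g_4), S(f_3,g_4), S(f_1,g_5), S(f_2,g_5), S(f_3,g_5), S(g_4,g_5), S(f_1,g_6), S(f_2,g_6), S(f_3,g_6), S(g_4,g_6), S(g_5,g_6)) all reduce to 0 modulo the current basis, so we have a Gröbner basis.
Inter-reduce: drop elements whose leading term is divisible by another's, tail-reduce, and make monic.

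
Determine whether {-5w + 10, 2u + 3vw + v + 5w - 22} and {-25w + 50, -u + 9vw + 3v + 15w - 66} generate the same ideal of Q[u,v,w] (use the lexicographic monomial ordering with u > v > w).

Two ideals are equal iff their reduced Gröbner bases coincide (the reduced basis is unique for a fixed ordering).
Buchberger on the first generating set:
f_1 = -5w + 10, LT = w.
f_2 = 2u + 3vw + v + 5w - 22, LT = u.

The S-polynomials (S(f_1,f_2)) all reduce to 0 modulo the current basis, so we have a Gröbner basis.
Inter-reduce: drop elements whose leading term is divisible by another's, tail-reduce, and make monic.
Reduced Gröbner basis: {u + 7/2v - 6, w - 2}.

Buchberger on the second generating set:
h_1 = -25w + 50, LT = w.
h_2 = -u + 9vw + 3v + 15w - 66, LT = u.

The S-polynomials (S(h_1,h_2)) all reduce to 0 modulo the current basis, so we have a Gröbner basis.
Inter-reduce: drop elements whose leading term is divisible by another's, tail-reduce, and make monic.
Reduced Gröbner basis: {u - 21v + 36, w - 2}.

These differ, so the ideals are not equal.

No, the ideals differ.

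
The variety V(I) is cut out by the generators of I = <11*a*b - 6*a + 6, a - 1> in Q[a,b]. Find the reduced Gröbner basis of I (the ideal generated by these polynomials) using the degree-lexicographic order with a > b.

G = {a - 1, b}

The reduced Gröbner basis is the canonical form of the ideal for this ordering.

f_1 = 11*a*b - 6*a + 6, LT = a*b.
f_2 = a - 1, LT = a.

S(f_1,f_2): lcm = a*b. S = -6/11*a + b + 6/11.
  leading term a: subtract (-6/11)·f_2 from -6/11*a + b + 6/11 → b
  leading term b: no divisor's leading term divides it; move b to the remainder.
  remainder b ≠ 0; add g_3 = b to the basis.

S(f_1,g_3): lcm = a*b. S = -6/11*a + 6/11.
  leading term a: subtract (-6/11)·f_2 from -6/11*a + 6/11 → 0
  remainder 0.

S(f_2,g_3): leading monomials are coprime, so the S-polynomial reduces to 0 (Buchberger's first criterion).
Every S-polynomial of the final basis reduces to 0, so we have a Gröbner basis.
Inter-reduce: drop elements whose leading term is divisible by another's, tail-reduce, and make monic.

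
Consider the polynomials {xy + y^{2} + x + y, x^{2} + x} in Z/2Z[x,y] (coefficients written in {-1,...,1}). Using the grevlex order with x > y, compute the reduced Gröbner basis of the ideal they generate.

This is the nonlinear analogue of row-reducing a linear system.

f_1 = xy + y^{2} + x + y, LT = xy.
f_2 = x^{2} + x, LT = x^{2}.

S(f_1,f_2): lcm = x^{2}y. S = xy^{2} + x^{2}.
  leading term xy^{2}: subtract (y)·f_1 from xy^{2} + x^{2} → y^{3} + x^{2} + xy + y^{2}
  leading term y^{3}: no divisor's leading term divides it; move y^{3} to the remainder.
  leading term x^{2}: subtract (1)·f_2 from x^{2} + xy + y^{2} → xy + y^{2} + x
  leading term xy: subtract (1)·f_1 from xy + y^{2} + x → y
  leading term y: no divisor's leading term divides it; move y to the remainder.
  remainder y^{3} + y ≠ 0; add g_3 = y^{3} + y to the basis.

S(f_1,g_3): lcm = xy^{3}. S = y^{4} + xy^{2} + y^{3} + xy.
  leading term y^{4}: subtract (y)·g_3 from y^{4} + xy^{2} + y^{3} + xy → xy^{2} + y^{3} + xy + y^{2}
  leading term xy^{2}: subtract (y)·f_1 from xy^{2} + y^{3} + xy + y^{2} → 0
  remainder 0.

S(f_2,g_3): leading monomials are coprime, so the S-polynomial reduces to 0 (Buchberger's first criterion).
Every S-polynomial of the final basis reduces to 0, so we have a Gröbner basis.

G = {y^{3} + y, x^{2} + x, xy + y^{2} + x + y}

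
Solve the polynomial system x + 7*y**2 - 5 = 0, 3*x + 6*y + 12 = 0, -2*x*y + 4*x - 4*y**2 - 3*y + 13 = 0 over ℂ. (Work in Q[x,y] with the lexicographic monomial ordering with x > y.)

{(-2, -1)}

Compute a lex Gröbner basis by Buchberger's algorithm.
f_1 = x + 7*y**2 - 5, LT = x.
f_2 = 3*x + 6*y + 12, LT = x.
f_3 = -2*x*y + 4*x - 4*y**2 - 3*y + 13, LT = x*y.

S(f_1,f_2): lcm = x. S = 7*y**2 - 2*y - 9.
  leading term y**2: no divisor's leading term divides it; move 7*y**2 to the remainder.
  leading term y: no divisor's leading term divides it; move -2*y to the remainder.
  leading term 1: no divisor's leading term divides it; move -9 to the remainder.
  remainder 7*y**2 - 2*y - 9 ≠ 0; add h_4 = 7*y**2 - 2*y - 9 to the basis.

S(f_1,f_3): lcm = x*y. S = 2*x + 7*y**3 - 2*y**2 - 13/2*y + 13/2.
  leading term x: subtract (2)·f_1 from 2*x + 7*y**3 - 2*y**2 - 13/2*y + 13/2 → 7*y**3 - 16*y**2 - 13/2*y + 33/2
  leading term y**3: subtract (y)·h_4 from 7*y**3 - 16*y**2 - 13/2*y + 33/2 → -14*y**2 + 5/2*y + 33/2
  leading term y**2: subtract (-2)·h_4 from -14*y**2 + 5/2*y + 33/2 → -3/2*y - 3/2
  leading term y: no divisor's leading term divides it; move -3/2*y to the remainder.
  leading term 1: no divisor's leading term divides it; move -3/2 to the remainder.
  remainder -3/2*y - 3/2 ≠ 0; add h_5 = -3/2*y - 3/2 to the basis.

The other S-polynomials (S(f_2,f_3), S(f_1,h_4), S(f_2,h_4), S(f_3,h_4), S(f_1,h_5), S(f_2,h_5), S(f_3,h_5), S(h_4,h_5)) all reduce to 0 modulo the current basis, so we have a Gröbner basis.
Inter-reduce: drop elements whose leading term is divisible by another's, tail-reduce, and make monic.
Reduced Gröbner basis: {x + 2, y + 1}.

Since the basis is lex-ordered, y + 1 is univariate in y. Its roots are {-1}. Back-substituting each root into the other basis elements fixes the other coordinates.
  y = -1: the earlier basis element becomes x + 2 = 0, giving x = -2 — point (-2, -1).
Check: every point annihilates each of the original generators.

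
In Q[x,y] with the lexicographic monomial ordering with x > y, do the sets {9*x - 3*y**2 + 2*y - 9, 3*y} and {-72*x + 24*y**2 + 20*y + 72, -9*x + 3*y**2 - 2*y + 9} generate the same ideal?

Yes, the ideals are equal.

For a fixed monomial order, each ideal has a unique reduced Gröbner basis; comparing bases decides equality.
Buchberger on the first generating set:
f_1 = 9*x - 3*y**2 + 2*y - 9, LT = x.
f_2 = 3*y, LT = y.

The S-polynomials (S(f_1,f_2)) all reduce to 0 modulo the current basis, so we have a Gröbner basis.
Inter-reduce: drop elements whose leading term is divisible by another's, tail-reduce, and make monic.
Reduced Gröbner basis: {x - 1, y}.

Buchberger on the second generating set:
h_1 = -72*x + 24*y**2 + 20*y + 72, LT = x.
h_2 = -9*x + 3*y**2 - 2*y + 9, LT = x.

S(h_1,h_2): lcm = x. S = -1/2*y.
  leading term y: no divisor's leading term divides it; move -1/2*y to the remainder.
  remainder -1/2*y ≠ 0; add k_3 = -1/2*y to the basis.

The other S-polynomials (S(h_1,k_3), S(h_2,k_3)) all reduce to 0 modulo the current basis, so we have a Gröbner basis.
Inter-reduce: drop elements whose leading term is divisible by another's, tail-reduce, and make monic.
Reduced Gröbner basis: {x - 1, y}.

Same reduced basis, so the two generating sets span the same ideal.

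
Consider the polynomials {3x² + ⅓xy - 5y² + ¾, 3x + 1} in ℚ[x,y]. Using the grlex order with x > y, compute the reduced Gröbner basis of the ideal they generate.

G = {y² + 1/45y - 13/60, x + ⅓}

Buchberger's algorithm terminates because the ascending chain of leading-term ideals stabilizes.

f_1 = 3x² + ⅓xy - 5y² + ¾, LT = x².
f_2 = 3x + 1, LT = x.

S(f_1,f_2): lcm = x². S = 1/9xy - 5/3y² - ⅓x + ¼.
  leading term xy: subtract (1/27y)·f_2 from 1/9xy - 5/3y² - ⅓x + ¼ → -5/3y² - ⅓x - 1/27y + ¼
  leading term y²: no divisor's leading term divides it; move -5/3y² to the remainder.
  leading term x: subtract (-1/9)·f_2 from -⅓x - 1/27y + ¼ → -1/27y + 13/36
  leading term y: no divisor's leading term divides it; move -1/27y to the remainder.
  leading term 1: no divisor's leading term divides it; move 13/36 to the remainder.
  remainder -5/3y² - 1/27y + 13/36 ≠ 0; add g_3 = -5/3y² - 1/27y + 13/36 to the basis.

The other S-polynomials (S(f_1,g_3), S(f_2,g_3)) all reduce to 0 modulo the current basis, so we have a Gröbner basis.
Inter-reduce: drop elements whose leading term is divisible by another's, tail-reduce, and make monic.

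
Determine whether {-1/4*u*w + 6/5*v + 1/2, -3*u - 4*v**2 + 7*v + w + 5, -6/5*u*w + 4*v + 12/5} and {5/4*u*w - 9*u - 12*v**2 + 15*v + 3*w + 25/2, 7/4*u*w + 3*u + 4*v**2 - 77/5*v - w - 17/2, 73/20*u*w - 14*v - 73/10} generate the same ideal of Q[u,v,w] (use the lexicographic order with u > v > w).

Yes, the ideals are equal.

For a fixed monomial order, each ideal has a unique reduced Gröbner basis; comparing bases decides equality.
Buchberger on the first generating set:
f_1 = -1/4*u*w + 6/5*v + 1/2, LT = u*w.
f_2 = -3*u - 4*v**2 + 7*v + w + 5, LT = u.
f_3 = -6/5*u*w + 4*v + 12/5, LT = u*w.

S(f_1,f_2): lcm = u*w. S = -4/3*v**2*w + 7/3*v*w - 24/5*v + 1/3*w**2 + 5/3*w - 2.
  reduce S modulo (f_1, f_2, f_3):
  remainder -4/3*v**2*w + 7/3*v*w - 24/5*v + 1/3*w**2 + 5/3*w - 2 ≠ 0; add g_4 = -4/3*v**2*w + 7/3*v*w - 24/5*v + 1/3*w**2 + 5/3*w - 2 to the basis.

S(f_1,f_3): lcm = u*w. S = -22/15*v.
  reduce S modulo (f_1, f_2, f_3, g_4):
  remainder -22/15*v ≠ 0; add g_5 = -22/15*v to the basis.

S(g_4,g_5): lcm = v**2*w. S = -7/4*v*w + 18/5*v - 1/4*w**2 - 5/4*w + 3/2.
  reduce S modulo (f_1, f_2, f_3, g_4, g_5):
  remainder -1/4*w**2 - 5/4*w + 3/2 ≠ 0; add g_6 = -1/4*w**2 - 5/4*w + 3/2 to the basis.

The other S-polynomials (S(f_2,f_3), S(f_1,g_4), S(f_2,g_4), S(f_3,g_4), S(f_1,g_5), S(f_2,g_5), S(f_3,g_5), S(f_1,g_6), S(f_2,g_6), S(f_3,g_6), S(g_4,g_6), S(g_5,g_6)) all reduce to 0 modulo the current basis, so we have a Gröbner basis.
Inter-reduce: drop elements whose leading term is divisible by another's, tail-reduce, and make monic.
Reduced Gröbner basis: {u - 1/3*w - 5/3, v, w**2 + 5*w - 6}.

Buchberger on the second generating set:
h_1 = 5/4*u*w - 9*u - 12*v**2 + 15*v + 3*w + 25/2, LT = u*w.
h_2 = 7/4*u*w + 3*u + 4*v**2 - 77/5*v - w - 17/2, LT = u*w.
h_3 = 73/20*u*w - 14*v - 73/10, LT = u*w.

S(h_1,h_2): lcm = u*w. S = -312/35*u - 416/35*v**2 + 104/5*v + 104/35*w + 104/7.
  reduce S modulo (h_1, h_2, h_3):
  remainder -312/35*u - 416/35*v**2 + 104/5*v + 104/35*w + 104/7 ≠ 0; add k_4 = -312/35*u - 416/35*v**2 + 104/5*v + 104/35*w + 104/7 to the basis.

S(h_1,h_3): lcm = u*w. S = -36/5*u - 48/5*v**2 + 1156/73*v + 12/5*w + 12.
  reduce S modulo (h_1, h_2, h_3, k_4):
  remainder -352/365*v ≠ 0; add k_5 = -352/365*v to the basis.

S(h_1,k_4): lcm = u*w. S = -36/5*u - 4/3*v**2*w - 48/5*v**2 + 7/3*v*w + 12*v + 1/3*w**2 + 61/15*w + 10.
  reduce S modulo (h_1, h_2, h_3, k_4, k_5):
  remainder 1/3*w**2 + 5/3*w - 2 ≠ 0; add k_6 = 1/3*w**2 + 5/3*w - 2 to the basis.

The other S-polynomials (S(h_2,h_3), S(h_2,k_4), S(h_3,k_4), S(h_1,k_5), S(h_2,k_5), S(h_3,k_5), S(k_4,k_5), S(h_1,k_6), S(h_2,k_6), S(h_3,k_6), S(k_4,k_6), S(k_5,k_6)) all reduce to 0 modulo the current basis, so we have a Gröbner basis.
Inter-reduce: drop elements whose leading term is divisible by another's, tail-reduce, and make monic.
Reduced Gröbner basis: {u - 1/3*w - 5/3, v, w**2 + 5*w - 6}.

The two bases agree; hence the ideals are identical.
The choice of monomial ordering does not affect the verdict — as long as both bases are computed under the same ordering, their equality decides ideal equality.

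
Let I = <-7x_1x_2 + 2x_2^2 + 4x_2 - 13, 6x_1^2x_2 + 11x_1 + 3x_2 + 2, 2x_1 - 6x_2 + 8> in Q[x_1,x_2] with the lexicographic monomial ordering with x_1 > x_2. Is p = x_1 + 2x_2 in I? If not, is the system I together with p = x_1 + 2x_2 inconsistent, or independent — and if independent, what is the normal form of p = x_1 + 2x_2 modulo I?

Adjoining x_1 + 2x_2 makes the ideal the whole ring: the system is inconsistent.

First compute the reduced Gröbner basis of I by Buchberger's algorithm.
f_1 = -7x_1x_2 + 2x_2^2 + 4x_2 - 13, LT = x_1x_2.
f_2 = 6x_1^2x_2 + 11x_1 + 3x_2 + 2, LT = x_1^2x_2.
f_3 = 2x_1 - 6x_2 + 8, LT = x_1.

S(f_1,f_2): lcm = x_1^2x_2. S = -2/7x_1x_2^2 - 4/7x_1x_2 + 1/42x_1 - 1/2x_2 - 1/3.
  leading term x_1x_2^2: subtract (2/49x_2)·f_1 from -2/7x_1x_2^2 - 4/7x_1x_2 + 1/42x_1 - 1/2x_2 - 1/3 → -4/7x_1x_2 + 1/42x_1 - 4/49x_2^3 - 8/49x_2^2 + 3/98x_2 - 1/3
  leading term x_1x_2: subtract (4/49)·f_1 from -4/7x_1x_2 + 1/42x_1 - 4/49x_2^3 - 8/49x_2^2 + 3/98x_2 - 1/3 → 1/42x_1 - 4/49x_2^3 - 16/49x_2^2 - 29/98x_2 + 107/147
  leading term x_1: subtract (1/84)·f_3 from 1/42x_1 - 4/49x_2^3 - 16/49x_2^2 - 29/98x_2 + 107/147 → -4/49x_2^3 - 16/49x_2^2 - 11/49x_2 + 31/49
  leading term x_2^3: no divisor's leading term divides it; move -4/49x_2^3 to the remainder.
  leading term x_2^2: no divisor's leading term divides it; move -16/49x_2^2 to the remainder.
  leading term x_2: no divisor's leading term divides it; move -11/49x_2 to the remainder.
  leading term 1: no divisor's leading term divides it; move 31/49 to the remainder.
  remainder -4/49x_2^3 - 16/49x_2^2 - 11/49x_2 + 31/49 ≠ 0; add h_4 = -4/49x_2^3 - 16/49x_2^2 - 11/49x_2 + 31/49 to the basis.

S(f_1,f_3): lcm = x_1x_2. S = 19/7x_2^2 - 32/7x_2 + 13/7.
  leading term x_2^2: no divisor's leading term divides it; move 19/7x_2^2 to the remainder.
  leading term x_2: no divisor's leading term divides it; move -32/7x_2 to the remainder.
  leading term 1: no divisor's leading term divides it; move 13/7 to the remainder.
  remainder 19/7x_2^2 - 32/7x_2 + 13/7 ≠ 0; add h_5 = 19/7x_2^2 - 32/7x_2 + 13/7 to the basis.

S(f_2,f_3): lcm = x_1^2x_2. S = 3x_1x_2^2 - 4x_1x_2 + 11/6x_1 + 1/2x_2 + 1/3.
  leading term x_1x_2^2: subtract (-3/7x_2)·f_1 from 3x_1x_2^2 - 4x_1x_2 + 11/6x_1 + 1/2x_2 + 1/3 → -4x_1x_2 + 11/6x_1 + 6/7x_2^3 + 12/7x_2^2 - 71/14x_2 + 1/3
  leading term x_1x_2: subtract (4/7)·f_1 from -4x_1x_2 + 11/6x_1 + 6/7x_2^3 + 12/7x_2^2 - 71/14x_2 + 1/3 → 11/6x_1 + 6/7x_2^3 + 4/7x_2^2 - 103/14x_2 + 163/21
  leading term x_1: subtract (11/12)·f_3 from 11/6x_1 + 6/7x_2^3 + 4/7x_2^2 - 103/14x_2 + 163/21 → 6/7x_2^3 + 4/7x_2^2 - 13/7x_2 + 3/7
  leading term x_2^3: subtract (-21/2)·h_4 from 6/7x_2^3 + 4/7x_2^2 - 13/7x_2 + 3/7 → -20/7x_2^2 - 59/14x_2 + 99/14
  leading term x_2^2: subtract (-20/19)·h_5 from -20/7x_2^2 - 59/14x_2 + 99/14 → -343/38x_2 + 343/38
  leading term x_2: no divisor's leading term divides it; move -343/38x_2 to the remainder.
  leading term 1: no divisor's leading term divides it; move 343/38 to the remainder.
  remainder -343/38x_2 + 343/38 ≠ 0; add h_6 = -343/38x_2 + 343/38 to the basis.

The other S-polynomials (S(f_1,h_4), S(f_2,h_4), S(f_3,h_4), S(f_1,h_5), S(f_2,h_5), S(f_3,h_5), S(h_4,h_5), S(f_1,h_6), S(f_2,h_6), S(f_3,h_6), S(h_4,h_6), S(h_5,h_6)) all reduce to 0 modulo the current basis, so we have a Gröbner basis.
Inter-reduce: drop elements whose leading term is divisible by another's, tail-reduce, and make monic.
Reduced Gröbner basis: {x_1 + 1, x_2 - 1}.
Label its elements g_1 = x_1 + 1, g_2 = x_2 - 1.

Reduce p = x_1 + 2x_2 modulo G:
  leading term x_1: subtract (1)·g_1 from x_1 + 2x_2 → 2x_2 - 1
  leading term x_2: subtract (2)·g_2 from 2x_2 - 1 → 1
  leading term 1: no divisor's leading term divides it; move 1 to the remainder.
  normal form = 1.
The normal form is nonzero, so p ∉ I. Since p minus its normal form lies in I, I + (p) = I + (r) where r = 1; decide whether this ideal is the whole ring.
Here r = 1 is a nonzero constant, hence a unit: 1 ∈ I + (p), the Gröbner basis of I + (p) is {1}, and the enlarged system has no common solution — adjoining p is inconsistent.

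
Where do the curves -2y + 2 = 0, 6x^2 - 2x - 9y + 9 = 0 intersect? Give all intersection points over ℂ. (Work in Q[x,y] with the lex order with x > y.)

Compute a lex Gröbner basis by Buchberger's algorithm.
f_1 = -2y + 2, LT = y.
f_2 = 6x^2 - 2x - 9y + 9, LT = x^2.

The S-polynomials (S(f_1,f_2)) all reduce to 0 modulo the current basis, so we have a Gröbner basis.
Inter-reduce: drop elements whose leading term is divisible by another's, tail-reduce, and make monic.
Reduced Gröbner basis: {x^2 - 1/3x, y - 1}.

The lex basis is triangular: the last element involves only y. Solving y - 1 = 0 gives y ∈ {1}; substituting each value into the earlier elements determines the remaining variables.
  y = 1: the earlier basis element becomes x^2 - 1/3x = 0, giving x = 0, 1/3 — points (0, 1), (1/3, 1).
Substituting each solution back into the original system confirms all equations vanish.
Zero-dimensionality of the ideal guarantees finitely many solutions over ℂ.

{(0, 1), (1/3, 1)}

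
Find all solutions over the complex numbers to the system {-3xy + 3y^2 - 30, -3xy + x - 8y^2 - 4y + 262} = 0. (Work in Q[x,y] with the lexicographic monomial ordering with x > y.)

{(3, 5), (-1624/11 - 54*sqrt(863)/11, -29/11 + sqrt(863)/11), (-1624/11 + 54*sqrt(863)/11, -sqrt(863)/11 - 29/11)}

Compute a lex Gröbner basis by Buchberger's algorithm.
f_1 = -3xy + 3y^2 - 30, LT = xy.
f_2 = -3xy + x - 8y^2 - 4y + 262, LT = xy.

S(f_1,f_2): lcm = xy. S = 1/3x - 11/3y^2 - 4/3y + 292/3.
  leading term x: no divisor's leading term divides it; move 1/3x to the remainder.
  leading term y^2: no divisor's leading term divides it; move -11/3y^2 to the remainder.
  leading term y: no divisor's leading term divides it; move -4/3y to the remainder.
  leading term 1: no divisor's leading term divides it; move 292/3 to the remainder.
  remainder 1/3x - 11/3y^2 - 4/3y + 292/3 ≠ 0; add h_3 = 1/3x - 11/3y^2 - 4/3y + 292/3 to the basis.

S(f_1,h_3): lcm = xy. S = 11y^3 + 3y^2 - 292y + 10.
  leading term y^3: no divisor's leading term divides it; move 11y^3 to the remainder.
  leading term y^2: no divisor's leading term divides it; move 3y^2 to the remainder.
  leading term y: no divisor's leading term divides it; move -292y to the remainder.
  leading term 1: no divisor's leading term divides it; move 10 to the remainder.
  remainder 11y^3 + 3y^2 - 292y + 10 ≠ 0; add h_4 = 11y^3 + 3y^2 - 292y + 10 to the basis.

S(f_2,h_3): lcm = xy. S = -1/3x + 11y^3 + 20/3y^2 - 872/3y - 262/3.
  leading term x: subtract (-1)·h_3 from -1/3x + 11y^3 + 20/3y^2 - 872/3y - 262/3 → 11y^3 + 3y^2 - 292y + 10
  leading term y^3: subtract (1)·h_4 from 11y^3 + 3y^2 - 292y + 10 → 0
  remainder 0.

S(f_1,h_4): lcm = xy^3. S = -3/11xy^2 + 292/11xy - 10/11x - y^4 + 10y^2.
  leading term xy^2: subtract (1/11y)·f_1 from -3/11xy^2 + 292/11xy - 10/11x - y^4 + 10y^2 → 292/11xy - 10/11x - y^4 - 3/11y^3 + 10y^2 + 30/11y
  leading term xy: subtract (-292/33)·f_1 from 292/11xy - 10/11x - y^4 - 3/11y^3 + 10y^2 + 30/11y → -10/11x - y^4 - 3/11y^3 + 402/11y^2 + 30/11y - 2920/11
  leading term x: subtract (-30/11)·h_3 from -10/11x - y^4 - 3/11y^3 + 402/11y^2 + 30/11y - 2920/11 → -y^4 - 3/11y^3 + 292/11y^2 - 10/11y
  leading term y^4: subtract (-1/11y)·h_4 from -y^4 - 3/11y^3 + 292/11y^2 - 10/11y → 0
  remainder 0.

S(f_2,h_4): lcm = xy^3. S = -20/33xy^2 + 292/11xy - 10/11x + 8/3y^4 + 4/3y^3 - 262/3y^2.
  leading term xy^2: subtract (20/99y)·f_1 from -20/33xy^2 + 292/11xy - 10/11x + 8/3y^4 + 4/3y^3 - 262/3y^2 → 292/11xy - 10/11x + 8/3y^4 + 8/11y^3 - 262/3y^2 + 200/33y
  leading term xy: subtract (-292/33)·f_1 from 292/11xy - 10/11x + 8/3y^4 + 8/11y^3 - 262/3y^2 + 200/33y → -10/11x + 8/3y^4 + 8/11y^3 - 2006/33y^2 + 200/33y - 2920/11
  leading term x: subtract (-30/11)·h_3 from -10/11x + 8/3y^4 + 8/11y^3 - 2006/33y^2 + 200/33y - 2920/11 → 8/3y^4 + 8/11y^3 - 2336/33y^2 + 80/33y
  leading term y^4: subtract (8/33y)·h_4 from 8/3y^4 + 8/11y^3 - 2336/33y^2 + 80/33y → 0
  remainder 0.

S(h_3,h_4): leading monomials are coprime, so the S-polynomial reduces to 0 (Buchberger's first criterion).
Every S-polynomial of the final basis reduces to 0, so we have a Gröbner basis.
Inter-reduce: drop elements whose leading term is divisible by another's, tail-reduce, and make monic.
Reduced Gröbner basis: {x - 11y^2 - 4y + 292, y^3 + 3/11y^2 - 292/11y + 10/11}.

Since the basis is lex-ordered, y^3 + 3/11y^2 - 292/11y + 10/11 is univariate in y. Its roots are {5, -29/11 + sqrt(863)/11, -sqrt(863)/11 - 29/11}. Back-substituting each root into the other basis elements fixes the other coordinates.
  y = 5: the earlier basis element becomes x - 3 = 0, giving x = 3 — point (3, 5).
  y = -29/11 + sqrt(863)/11: the earlier basis element becomes x + 54*sqrt(863)/11 + 1624/11 = 0, giving x = -1624/11 - 54*sqrt(863)/11 — point (-1624/11 - 54*sqrt(863)/11, -29/11 + sqrt(863)/11).
  y = -sqrt(863)/11 - 29/11: the earlier basis element becomes x - 54*sqrt(863)/11 + 1624/11 = 0, giving x = -1624/11 + 54*sqrt(863)/11 — point (-1624/11 + 54*sqrt(863)/11, -sqrt(863)/11 - 29/11).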